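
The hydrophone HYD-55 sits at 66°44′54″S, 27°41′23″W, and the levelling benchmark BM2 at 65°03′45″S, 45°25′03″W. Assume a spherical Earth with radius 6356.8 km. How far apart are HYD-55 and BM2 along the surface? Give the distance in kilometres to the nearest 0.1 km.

821.4 km

HYD-55: φ = -66.74833°, λ = -27.68972°
BM2: φ = -65.06250°, λ = -45.41750°
Δφ = 1.6858°,  Δλ = -17.7278°
a = sin²(Δφ/2) + cos φ₁ cos φ₂ sin²(Δλ/2) = 0.004168
c = 2·arcsin(√a) = 0.129216 rad = 7.4035°
d = R·c = 6356.8 × 0.129216 = 821.4 km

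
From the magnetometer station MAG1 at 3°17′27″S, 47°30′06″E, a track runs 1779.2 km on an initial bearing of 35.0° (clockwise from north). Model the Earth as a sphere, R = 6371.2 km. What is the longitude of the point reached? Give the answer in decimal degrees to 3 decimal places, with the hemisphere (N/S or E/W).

56.734°E

MAG1: φ = -3.29083°, λ = +47.50167°
δ = d/R = 1779.2/6371.2 = 0.279257 rad
φ₂ = arcsin(sin φ₁ cos δ + cos φ₁ sin δ cos θ)
   = arcsin(-0.05740·0.96126 + 0.99835·0.27564·0.81915) = 9.80173°
λ₂ = λ₁ + atan2(sin θ sin δ cos φ₁, cos δ − sin φ₁ sin φ₂) = 56.73430°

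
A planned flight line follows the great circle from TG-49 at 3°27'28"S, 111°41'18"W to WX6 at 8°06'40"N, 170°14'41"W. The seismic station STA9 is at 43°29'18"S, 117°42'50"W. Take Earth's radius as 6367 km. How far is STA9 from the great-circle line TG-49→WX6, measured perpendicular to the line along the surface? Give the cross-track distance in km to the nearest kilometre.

4469 km

TG-49: φ = -3.45778°, λ = -111.68833°
WX6: φ = +8.11111°, λ = -170.24472°
STA9: φ = -43.48833°, λ = -117.71389°
δ₁₃ = central angle TG-49→STA9 = 0.704863 rad  (haversine)
θ₁₃ = bearing TG-49→STA9 = 186.750°,  θ₁₂ = bearing TG-49→WX6 = 281.509°
dₓₜ = R·arcsin(sin δ₁₃ · sin(θ₁₃ − θ₁₂)) = 6367·arcsin(0.64793·sin(-94.759°)) = -4469.211 km
|dₓₜ| = 4469.211 km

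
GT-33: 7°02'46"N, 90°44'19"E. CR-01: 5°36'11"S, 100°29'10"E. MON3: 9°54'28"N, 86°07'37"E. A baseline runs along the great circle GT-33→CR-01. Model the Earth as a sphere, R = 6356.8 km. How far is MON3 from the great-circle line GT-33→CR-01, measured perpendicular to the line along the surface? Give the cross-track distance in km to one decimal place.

201.8 km

GT-33: φ = +7.04611°, λ = +90.73861°
CR-01: φ = -5.60306°, λ = +100.48611°
MON3: φ = +9.90778°, λ = +86.12694°
δ₁₃ = central angle GT-33→MON3 = 0.093972 rad  (haversine)
θ₁₃ = bearing GT-33→MON3 = 302.427°,  θ₁₂ = bearing GT-33→CR-01 = 142.199°
dₓₜ = R·arcsin(sin δ₁₃ · sin(θ₁₃ − θ₁₂)) = 6356.8·arcsin(0.09383·sin(160.228°)) = 201.811 km
|dₓₜ| = 201.811 km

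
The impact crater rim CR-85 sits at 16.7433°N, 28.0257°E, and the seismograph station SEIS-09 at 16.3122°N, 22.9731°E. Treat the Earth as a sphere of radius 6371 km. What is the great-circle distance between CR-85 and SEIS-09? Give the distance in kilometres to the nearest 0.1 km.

Δφ = -0.4311°,  Δλ = -5.0526°
a = sin²(Δφ/2) + cos φ₁ cos φ₂ sin²(Δλ/2) = 0.001800
c = 2·arcsin(√a) = 0.084873 rad = 4.8628°
d = R·c = 6371 × 0.084873 = 540.7 km

540.7 km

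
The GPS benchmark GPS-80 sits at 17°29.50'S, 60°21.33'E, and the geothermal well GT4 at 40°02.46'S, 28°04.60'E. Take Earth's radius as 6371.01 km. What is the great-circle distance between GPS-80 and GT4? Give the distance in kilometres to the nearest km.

GPS-80: φ = -17.49167°, λ = +60.35550°
GT4: φ = -40.04100°, λ = +28.07667°
Δφ = -22.5493°,  Δλ = -32.2788°
a = sin²(Δφ/2) + cos φ₁ cos φ₂ sin²(Δλ/2) = 0.094647
c = 2·arcsin(√a) = 0.625439 rad = 35.8350°
d = R·c = 6371.01 × 0.625439 = 3984.7 km

3985 km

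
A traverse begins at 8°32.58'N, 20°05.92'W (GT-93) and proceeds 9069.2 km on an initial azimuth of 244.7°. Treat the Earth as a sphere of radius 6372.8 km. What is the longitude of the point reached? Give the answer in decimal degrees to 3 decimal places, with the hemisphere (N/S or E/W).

GT-93: φ = +8.54300°, λ = -20.09867°
δ = d/R = 9069.2/6372.8 = 1.423111 rad
φ₂ = arcsin(sin φ₁ cos δ + cos φ₁ sin δ cos θ)
   = arcsin(0.14855·0.14715 + 0.98890·0.98911·-0.42736) = -23.33812°
λ₂ = λ₁ + atan2(sin θ sin δ cos φ₁, cos δ − sin φ₁ sin φ₂) = -96.98567°

96.986°W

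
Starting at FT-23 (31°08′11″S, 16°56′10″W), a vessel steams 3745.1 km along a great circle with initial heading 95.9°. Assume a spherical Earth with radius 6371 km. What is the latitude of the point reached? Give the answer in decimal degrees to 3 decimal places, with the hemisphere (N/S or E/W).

28.625°S

FT-23: φ = -31.13639°, λ = -16.93611°
δ = d/R = 3745.1/6371 = 0.587836 rad
φ₂ = arcsin(sin φ₁ cos δ + cos φ₁ sin δ cos θ)
   = arcsin(-0.51708·0.83214 + 0.85594·0.55456·-0.10279) = -28.62498°
λ₂ = λ₁ + atan2(sin θ sin δ cos φ₁, cos δ − sin φ₁ sin φ₂) = 21.99860°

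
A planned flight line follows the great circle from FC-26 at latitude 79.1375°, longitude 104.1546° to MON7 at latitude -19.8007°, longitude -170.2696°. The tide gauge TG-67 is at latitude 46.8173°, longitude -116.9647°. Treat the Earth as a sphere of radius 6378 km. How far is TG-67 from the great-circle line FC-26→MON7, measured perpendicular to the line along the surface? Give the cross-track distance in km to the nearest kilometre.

δ₁₃ = central angle FC-26→TG-67 = 0.903383 rad  (haversine)
θ₁₃ = bearing FC-26→TG-67 = 34.958°,  θ₁₂ = bearing FC-26→MON7 = 98.196°
dₓₜ = R·arcsin(sin δ₁₃ · sin(θ₁₃ − θ₁₂)) = 6378·arcsin(0.78543·sin(-63.238°)) = -4957.053 km
|dₓₜ| = 4957.053 km

4957 km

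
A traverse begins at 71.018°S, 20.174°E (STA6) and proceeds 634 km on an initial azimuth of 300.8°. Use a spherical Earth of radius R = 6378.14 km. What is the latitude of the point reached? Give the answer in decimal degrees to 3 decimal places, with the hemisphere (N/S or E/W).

67.582°S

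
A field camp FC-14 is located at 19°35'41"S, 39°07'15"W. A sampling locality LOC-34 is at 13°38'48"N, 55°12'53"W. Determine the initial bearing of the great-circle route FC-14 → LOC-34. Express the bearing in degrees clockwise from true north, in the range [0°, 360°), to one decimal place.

FC-14: φ = -19.59472°, λ = -39.12083°
LOC-34: φ = +13.64667°, λ = -55.21472°
Δλ = -16.0939°
y = sin Δλ · cos φ₂ = -0.269386
x = cos φ₁ sin φ₂ − sin φ₁ cos φ₂ cos Δλ = 0.535395
θ = atan2(y, x) = -26.7094° → 333.2906° (mod 360°)

333.3°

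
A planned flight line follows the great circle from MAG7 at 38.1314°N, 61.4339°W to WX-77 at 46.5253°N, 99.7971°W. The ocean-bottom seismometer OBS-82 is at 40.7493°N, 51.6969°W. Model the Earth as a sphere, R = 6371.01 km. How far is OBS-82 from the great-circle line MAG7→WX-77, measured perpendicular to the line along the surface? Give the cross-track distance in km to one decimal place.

δ₁₃ = central angle MAG7→OBS-82 = 0.138877 rad  (haversine)
θ₁₃ = bearing MAG7→OBS-82 = 67.751°,  θ₁₂ = bearing MAG7→WX-77 = 299.103°
dₓₜ = R·arcsin(sin δ₁₃ · sin(θ₁₃ − θ₁₂)) = 6371.01·arcsin(0.13843·sin(-231.351°)) = 690.139 km
|dₓₜ| = 690.139 km

690.1 km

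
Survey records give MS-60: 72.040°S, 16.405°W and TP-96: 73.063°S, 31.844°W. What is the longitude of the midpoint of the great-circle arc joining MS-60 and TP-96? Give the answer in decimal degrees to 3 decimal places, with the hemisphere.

Bx = cos φ₂ cos Δλ = 0.280808,  By = cos φ₂ sin Δλ = -0.077553
φₘ = atan2(sin φ₁ + sin φ₂, √((cos φ₁ + Bx)² + By²)) = -72.70003°
λₘ = λ₁ + atan2(By, cos φ₁ + Bx) = -23.90390°

23.904°W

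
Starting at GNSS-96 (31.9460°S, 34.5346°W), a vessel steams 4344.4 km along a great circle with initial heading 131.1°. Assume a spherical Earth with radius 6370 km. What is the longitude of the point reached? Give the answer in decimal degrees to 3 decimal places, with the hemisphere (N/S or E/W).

12.691°E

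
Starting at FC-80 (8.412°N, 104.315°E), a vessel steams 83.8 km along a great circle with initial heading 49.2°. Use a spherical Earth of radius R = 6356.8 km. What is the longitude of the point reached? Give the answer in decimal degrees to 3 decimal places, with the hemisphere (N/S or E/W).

104.894°E

δ = d/R = 83.8/6356.8 = 0.013183 rad
φ₂ = arcsin(sin φ₁ cos δ + cos φ₁ sin δ cos θ)
   = arcsin(0.14629·0.99991 + 0.98924·0.01318·0.65342) = 8.90511°
λ₂ = λ₁ + atan2(sin θ sin δ cos φ₁, cos δ − sin φ₁ sin φ₂) = 104.89374°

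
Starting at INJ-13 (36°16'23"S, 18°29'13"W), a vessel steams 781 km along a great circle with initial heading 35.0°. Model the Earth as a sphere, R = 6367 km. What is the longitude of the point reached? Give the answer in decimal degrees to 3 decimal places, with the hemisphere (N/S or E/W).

13.819°W

INJ-13: φ = -36.27306°, λ = -18.48694°
δ = d/R = 781/6367 = 0.122664 rad
φ₂ = arcsin(sin φ₁ cos δ + cos φ₁ sin δ cos θ)
   = arcsin(-0.59163·0.99249 + 0.80621·0.12236·0.81915) = -30.42326°
λ₂ = λ₁ + atan2(sin θ sin δ cos φ₁, cos δ − sin φ₁ sin φ₂) = -13.81865°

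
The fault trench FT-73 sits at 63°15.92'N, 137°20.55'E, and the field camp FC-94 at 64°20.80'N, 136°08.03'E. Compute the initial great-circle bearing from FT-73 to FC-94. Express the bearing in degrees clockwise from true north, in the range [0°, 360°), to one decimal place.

334.3°

FT-73: φ = +63.26533°, λ = +137.34250°
FC-94: φ = +64.34667°, λ = +136.13383°
Δλ = -1.2087°
y = sin Δλ · cos φ₂ = -0.009132
x = cos φ₁ sin φ₂ − sin φ₁ cos φ₂ cos Δλ = 0.018958
θ = atan2(y, x) = -25.7202° → 334.2798° (mod 360°)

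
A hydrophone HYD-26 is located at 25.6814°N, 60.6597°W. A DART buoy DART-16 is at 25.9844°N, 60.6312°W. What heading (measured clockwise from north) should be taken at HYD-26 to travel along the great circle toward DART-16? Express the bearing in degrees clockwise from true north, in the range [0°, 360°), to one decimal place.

Δλ = 0.0285°
y = sin Δλ · cos φ₂ = 0.000447
x = cos φ₁ sin φ₂ − sin φ₁ cos φ₂ cos Δλ = 0.005288
θ = atan2(y, x) = 4.8329° → 4.8329° (mod 360°)

4.8°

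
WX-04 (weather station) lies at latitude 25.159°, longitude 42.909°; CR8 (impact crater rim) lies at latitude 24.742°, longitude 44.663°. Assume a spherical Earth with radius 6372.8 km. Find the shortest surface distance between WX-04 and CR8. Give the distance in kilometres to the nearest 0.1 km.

Δφ = -0.4170°,  Δλ = 1.7540°
a = sin²(Δφ/2) + cos φ₁ cos φ₂ sin²(Δλ/2) = 0.000206
c = 2·arcsin(√a) = 0.028694 rad = 1.6441°
d = R·c = 6372.8 × 0.028694 = 182.9 km

182.9 km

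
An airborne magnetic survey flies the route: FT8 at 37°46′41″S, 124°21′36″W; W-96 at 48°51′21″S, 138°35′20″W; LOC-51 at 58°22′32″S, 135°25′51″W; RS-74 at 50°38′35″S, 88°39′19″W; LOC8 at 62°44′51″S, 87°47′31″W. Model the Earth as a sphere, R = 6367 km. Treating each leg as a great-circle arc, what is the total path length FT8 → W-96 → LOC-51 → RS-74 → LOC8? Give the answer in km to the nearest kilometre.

7172 km

FT8: φ = -37.77806°, λ = -124.36000°
W-96: φ = -48.85583°, λ = -138.58889°
LOC-51: φ = -58.37556°, λ = -135.43083°
RS-74: φ = -50.64306°, λ = -88.65528°
LOC8: φ = -62.74750°, λ = -87.79194°
FT8→W-96: c = 0.263773 rad, d = 1679.44 km
W-96→LOC-51: c = 0.169289 rad, d = 1077.86 km
LOC-51→RS-74: c = 0.481897 rad, d = 3068.24 km
RS-74→LOC8: c = 0.211420 rad, d = 1346.11 km
Total = 1679.44 + 1077.86 + 3068.24 + 1346.11 = 7171.65 km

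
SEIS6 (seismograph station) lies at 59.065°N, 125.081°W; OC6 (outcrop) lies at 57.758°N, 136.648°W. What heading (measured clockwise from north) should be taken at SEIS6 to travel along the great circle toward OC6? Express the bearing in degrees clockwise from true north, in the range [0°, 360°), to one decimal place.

Δλ = -11.5670°
y = sin Δλ · cos φ₂ = -0.106973
x = cos φ₁ sin φ₂ − sin φ₁ cos φ₂ cos Δλ = -0.013516
θ = atan2(y, x) = -97.2011° → 262.7989° (mod 360°)

262.8°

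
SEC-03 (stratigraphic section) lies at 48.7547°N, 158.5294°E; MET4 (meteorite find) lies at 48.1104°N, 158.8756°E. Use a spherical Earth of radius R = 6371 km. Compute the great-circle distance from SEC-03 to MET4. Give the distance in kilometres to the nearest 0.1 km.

Δφ = -0.6443°,  Δλ = 0.3462°
a = sin²(Δφ/2) + cos φ₁ cos φ₂ sin²(Δλ/2) = 0.000036
c = 2·arcsin(√a) = 0.011938 rad = 0.6840°
d = R·c = 6371 × 0.011938 = 76.1 km

76.1 km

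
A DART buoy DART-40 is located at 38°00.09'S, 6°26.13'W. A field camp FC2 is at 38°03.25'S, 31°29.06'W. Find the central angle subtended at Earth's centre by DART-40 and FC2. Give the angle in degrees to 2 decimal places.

19.67°

DART-40: φ = -38.00150°, λ = -6.43550°
FC2: φ = -38.05417°, λ = -31.48433°
Δφ = -0.0527°,  Δλ = -25.0488°
a = sin²(Δφ/2) + cos φ₁ cos φ₂ sin²(Δλ/2) = 0.029180
c = 2·arcsin(√a) = 0.343324 rad = 19.6710°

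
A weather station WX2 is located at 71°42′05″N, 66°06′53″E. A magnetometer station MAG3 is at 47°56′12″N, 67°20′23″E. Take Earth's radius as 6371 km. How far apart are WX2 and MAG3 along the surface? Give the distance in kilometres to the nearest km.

WX2: φ = +71.70139°, λ = +66.11472°
MAG3: φ = +47.93667°, λ = +67.33972°
Δφ = -23.7647°,  Δλ = 1.2250°
a = sin²(Δφ/2) + cos φ₁ cos φ₂ sin²(Δλ/2) = 0.042420
c = 2·arcsin(√a) = 0.414892 rad = 23.7716°
d = R·c = 6371 × 0.414892 = 2643.3 km

2643 km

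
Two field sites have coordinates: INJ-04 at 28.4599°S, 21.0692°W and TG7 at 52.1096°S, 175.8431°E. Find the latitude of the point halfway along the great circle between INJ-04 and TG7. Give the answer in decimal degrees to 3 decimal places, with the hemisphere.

Bx = cos φ₂ cos Δλ = -0.587592,  By = cos φ₂ sin Δλ = -0.178662
φₘ = atan2(sin φ₁ + sin φ₂, √((cos φ₁ + Bx)² + By²)) = -74.88205°
λₘ = λ₁ + atan2(By, cos φ₁ + Bx) = -52.56834°

74.882°S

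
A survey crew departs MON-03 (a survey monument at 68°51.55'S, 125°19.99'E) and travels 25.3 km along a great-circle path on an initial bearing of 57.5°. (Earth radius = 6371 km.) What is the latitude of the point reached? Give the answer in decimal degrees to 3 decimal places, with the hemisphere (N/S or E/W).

68.736°S

MON-03: φ = -68.85917°, λ = +125.33317°
δ = d/R = 25.3/6371 = 0.003971 rad
φ₂ = arcsin(sin φ₁ cos δ + cos φ₁ sin δ cos θ)
   = arcsin(-0.93270·0.99999 + 0.36066·0.00397·0.53730) = -68.73609°
λ₂ = λ₁ + atan2(sin θ sin δ cos φ₁, cos δ − sin φ₁ sin φ₂) = 125.86230°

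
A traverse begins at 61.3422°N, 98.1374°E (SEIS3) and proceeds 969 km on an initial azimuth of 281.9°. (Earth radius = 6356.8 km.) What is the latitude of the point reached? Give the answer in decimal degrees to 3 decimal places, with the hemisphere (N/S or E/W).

δ = d/R = 969/6356.8 = 0.152435 rad
φ₂ = arcsin(sin φ₁ cos δ + cos φ₁ sin δ cos θ)
   = arcsin(0.87750·0.98840 + 0.47958·0.15185·0.20620) = 61.92600°
λ₂ = λ₁ + atan2(sin θ sin δ cos φ₁, cos δ − sin φ₁ sin φ₂) = 79.73302°

61.926°N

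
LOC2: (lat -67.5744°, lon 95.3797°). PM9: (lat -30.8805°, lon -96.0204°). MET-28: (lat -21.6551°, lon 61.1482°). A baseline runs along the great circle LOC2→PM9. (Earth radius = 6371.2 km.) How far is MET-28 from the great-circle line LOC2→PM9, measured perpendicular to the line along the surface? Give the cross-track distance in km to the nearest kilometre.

δ₁₃ = central angle LOC2→MET-28 = 0.883757 rad  (haversine)
θ₁₃ = bearing LOC2→MET-28 = 317.448°,  θ₁₂ = bearing LOC2→PM9 = 170.115°
dₓₜ = R·arcsin(sin δ₁₃ · sin(θ₁₃ − θ₁₂)) = 6371.2·arcsin(0.77313·sin(147.333°)) = 2742.621 km
|dₓₜ| = 2742.621 km

2743 km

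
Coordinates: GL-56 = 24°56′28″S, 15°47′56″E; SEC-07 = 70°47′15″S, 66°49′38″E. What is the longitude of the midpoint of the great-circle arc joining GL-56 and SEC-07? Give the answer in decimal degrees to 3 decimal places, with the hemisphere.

28.736°E

GL-56: φ = -24.94111°, λ = +15.79889°
SEC-07: φ = -70.78750°, λ = +66.82722°
Bx = cos φ₂ cos Δλ = 0.206966,  By = cos φ₂ sin Δλ = 0.255840
φₘ = atan2(sin φ₁ + sin φ₂, √((cos φ₁ + Bx)² + By²)) = -50.08595°
λₘ = λ₁ + atan2(By, cos φ₁ + Bx) = 28.73637°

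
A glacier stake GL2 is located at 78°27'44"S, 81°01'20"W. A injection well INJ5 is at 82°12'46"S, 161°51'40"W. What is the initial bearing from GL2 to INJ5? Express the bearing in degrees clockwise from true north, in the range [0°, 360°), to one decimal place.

GL2: φ = -78.46222°, λ = -81.02222°
INJ5: φ = -82.21278°, λ = -161.86111°
Δλ = -80.8389°
y = sin Δλ · cos φ₂ = -0.133766
x = cos φ₁ sin φ₂ − sin φ₁ cos φ₂ cos Δλ = -0.177033
θ = atan2(y, x) = -142.9253° → 217.0747° (mod 360°)

217.1°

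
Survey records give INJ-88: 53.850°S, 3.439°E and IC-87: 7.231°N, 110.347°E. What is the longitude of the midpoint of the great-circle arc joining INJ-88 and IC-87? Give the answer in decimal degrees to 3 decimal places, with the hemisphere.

Bx = cos φ₂ cos Δλ = -0.288523,  By = cos φ₂ sin Δλ = 0.949164
φₘ = atan2(sin φ₁ + sin φ₂, √((cos φ₁ + Bx)² + By²)) = -34.38922°
λₘ = λ₁ + atan2(By, cos φ₁ + Bx) = 75.82331°

75.823°E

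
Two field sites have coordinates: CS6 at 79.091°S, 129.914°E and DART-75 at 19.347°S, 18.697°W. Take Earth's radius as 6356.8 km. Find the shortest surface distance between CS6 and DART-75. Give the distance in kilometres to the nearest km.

8881 km

Δφ = 59.7440°,  Δλ = -148.6110°
a = sin²(Δφ/2) + cos φ₁ cos φ₂ sin²(Δλ/2) = 0.413564
c = 2·arcsin(√a) = 1.397052 rad = 80.0452°
d = R·c = 6356.8 × 1.397052 = 8880.8 km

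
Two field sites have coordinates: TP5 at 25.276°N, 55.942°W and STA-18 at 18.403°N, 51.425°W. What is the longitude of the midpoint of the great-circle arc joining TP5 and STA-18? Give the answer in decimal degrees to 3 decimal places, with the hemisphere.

53.629°W

Bx = cos φ₂ cos Δλ = 0.945912,  By = cos φ₂ sin Δλ = 0.074727
φₘ = atan2(sin φ₁ + sin φ₂, √((cos φ₁ + Bx)² + By²)) = 21.85487°
λₘ = λ₁ + atan2(By, cos φ₁ + Bx) = -53.62912°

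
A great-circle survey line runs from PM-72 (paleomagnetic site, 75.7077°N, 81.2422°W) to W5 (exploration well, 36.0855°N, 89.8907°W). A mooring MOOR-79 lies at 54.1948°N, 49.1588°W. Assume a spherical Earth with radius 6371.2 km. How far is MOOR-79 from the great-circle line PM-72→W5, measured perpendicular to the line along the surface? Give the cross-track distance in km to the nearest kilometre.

2334 km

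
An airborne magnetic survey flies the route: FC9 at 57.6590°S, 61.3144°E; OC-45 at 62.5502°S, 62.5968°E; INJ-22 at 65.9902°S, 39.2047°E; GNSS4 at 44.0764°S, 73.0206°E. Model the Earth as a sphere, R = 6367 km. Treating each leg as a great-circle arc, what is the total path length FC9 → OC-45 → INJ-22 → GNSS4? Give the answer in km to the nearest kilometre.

FC9→OC-45: c = 0.086089 rad, d = 548.13 km
OC-45→INJ-22: c = 0.185837 rad, d = 1183.22 km
INJ-22→GNSS4: c = 0.498512 rad, d = 3174.02 km
Total = 548.13 + 1183.22 + 3174.02 = 4905.37 km

4905 km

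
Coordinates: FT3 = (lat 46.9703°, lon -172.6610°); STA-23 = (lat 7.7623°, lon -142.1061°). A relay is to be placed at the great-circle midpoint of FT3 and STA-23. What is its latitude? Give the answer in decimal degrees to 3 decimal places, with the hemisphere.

28.186°N

Bx = cos φ₂ cos Δλ = 0.853252,  By = cos φ₂ sin Δλ = 0.503706
φₘ = atan2(sin φ₁ + sin φ₂, √((cos φ₁ + Bx)² + By²)) = 28.18630°
λₘ = λ₁ + atan2(By, cos φ₁ + Bx) = -154.50086°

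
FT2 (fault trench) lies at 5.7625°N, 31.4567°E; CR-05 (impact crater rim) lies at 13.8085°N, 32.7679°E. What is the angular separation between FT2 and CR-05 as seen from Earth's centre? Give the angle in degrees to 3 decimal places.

8.149°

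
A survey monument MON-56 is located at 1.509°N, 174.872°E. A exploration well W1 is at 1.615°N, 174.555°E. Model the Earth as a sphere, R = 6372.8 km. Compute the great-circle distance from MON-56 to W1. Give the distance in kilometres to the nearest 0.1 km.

Δφ = 0.1060°,  Δλ = -0.3170°
a = sin²(Δφ/2) + cos φ₁ cos φ₂ sin²(Δλ/2) = 0.000009
c = 2·arcsin(√a) = 0.005832 rad = 0.3341°
d = R·c = 6372.8 × 0.005832 = 37.2 km

37.2 km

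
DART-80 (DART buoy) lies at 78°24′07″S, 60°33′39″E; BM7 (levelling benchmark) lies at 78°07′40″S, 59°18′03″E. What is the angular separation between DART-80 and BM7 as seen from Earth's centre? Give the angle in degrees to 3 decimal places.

DART-80: φ = -78.40194°, λ = +60.56083°
BM7: φ = -78.12778°, λ = +59.30083°
Δφ = 0.2742°,  Δλ = -1.2600°
a = sin²(Δφ/2) + cos φ₁ cos φ₂ sin²(Δλ/2) = 0.000011
c = 2·arcsin(√a) = 0.006550 rad = 0.3753°

0.375°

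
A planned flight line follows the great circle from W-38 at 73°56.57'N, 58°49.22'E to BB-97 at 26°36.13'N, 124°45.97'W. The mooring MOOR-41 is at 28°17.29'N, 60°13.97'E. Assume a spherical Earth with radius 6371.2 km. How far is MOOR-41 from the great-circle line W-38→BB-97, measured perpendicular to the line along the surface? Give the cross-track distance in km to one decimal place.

397.5 km

W-38: φ = +73.94283°, λ = +58.82033°
BB-97: φ = +26.60217°, λ = -124.76617°
MOOR-41: φ = +28.28817°, λ = +60.23283°
δ₁₃ = central angle W-38→MOOR-41 = 0.796928 rad  (haversine)
θ₁₃ = bearing W-38→MOOR-41 = 178.261°,  θ₁₂ = bearing W-38→BB-97 = 3.262°
dₓₜ = R·arcsin(sin δ₁₃ · sin(θ₁₃ − θ₁₂)) = 6371.2·arcsin(0.71521·sin(174.999°)) = 397.486 km
|dₓₜ| = 397.486 km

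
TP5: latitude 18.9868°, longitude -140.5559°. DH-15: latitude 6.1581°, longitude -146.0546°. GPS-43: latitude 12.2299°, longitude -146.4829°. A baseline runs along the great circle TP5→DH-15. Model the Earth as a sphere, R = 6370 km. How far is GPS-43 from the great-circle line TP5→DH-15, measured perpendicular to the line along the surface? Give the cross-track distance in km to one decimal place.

297.3 km

δ₁₃ = central angle TP5→GPS-43 = 0.154334 rad  (haversine)
θ₁₃ = bearing TP5→GPS-43 = 221.033°,  θ₁₂ = bearing TP5→DH-15 = 203.363°
dₓₜ = R·arcsin(sin δ₁₃ · sin(θ₁₃ − θ₁₂)) = 6370·arcsin(0.15372·sin(17.670°)) = 297.335 km
|dₓₜ| = 297.335 km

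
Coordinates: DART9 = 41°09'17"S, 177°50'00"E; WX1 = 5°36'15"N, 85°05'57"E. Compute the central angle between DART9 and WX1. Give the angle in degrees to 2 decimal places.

DART9: φ = -41.15472°, λ = +177.83333°
WX1: φ = +5.60417°, λ = +85.09917°
Δφ = 46.7589°,  Δλ = -92.7342°
a = sin²(Δφ/2) + cos φ₁ cos φ₂ sin²(Δλ/2) = 0.550006
c = 2·arcsin(√a) = 1.670975 rad = 95.7398°

95.74°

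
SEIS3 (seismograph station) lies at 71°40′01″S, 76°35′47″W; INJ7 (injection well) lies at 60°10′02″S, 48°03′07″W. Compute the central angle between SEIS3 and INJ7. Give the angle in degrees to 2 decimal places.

16.07°

SEIS3: φ = -71.66694°, λ = -76.59639°
INJ7: φ = -60.16722°, λ = -48.05194°
Δφ = 11.4997°,  Δλ = 28.5444°
a = sin²(Δφ/2) + cos φ₁ cos φ₂ sin²(Δλ/2) = 0.019547
c = 2·arcsin(√a) = 0.280541 rad = 16.0738°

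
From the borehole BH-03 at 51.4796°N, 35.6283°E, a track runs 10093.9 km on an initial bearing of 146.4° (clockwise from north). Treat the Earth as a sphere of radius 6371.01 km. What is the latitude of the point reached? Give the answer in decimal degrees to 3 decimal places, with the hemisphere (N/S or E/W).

31.958°S

δ = d/R = 10093.9/6371.01 = 1.584348 rad
φ₂ = arcsin(sin φ₁ cos δ + cos φ₁ sin δ cos θ)
   = arcsin(0.78239·-0.01355 + 0.62279·0.99991·-0.83292) = -31.95768°
λ₂ = λ₁ + atan2(sin θ sin δ cos φ₁, cos δ − sin φ₁ sin φ₂) = 76.33497°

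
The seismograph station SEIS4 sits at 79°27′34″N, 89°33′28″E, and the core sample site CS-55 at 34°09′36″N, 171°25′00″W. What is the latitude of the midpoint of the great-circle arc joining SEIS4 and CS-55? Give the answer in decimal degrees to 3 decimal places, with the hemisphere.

SEIS4: φ = +79.45944°, λ = +89.55778°
CS-55: φ = +34.16000°, λ = -171.41667°
Bx = cos φ₂ cos Δλ = -0.129810,  By = cos φ₂ sin Δλ = 0.817227
φₘ = atan2(sin φ₁ + sin φ₂, √((cos φ₁ + Bx)² + By²)) = 62.06780°
λₘ = λ₁ + atan2(By, cos φ₁ + Bx) = 175.83865°

62.068°N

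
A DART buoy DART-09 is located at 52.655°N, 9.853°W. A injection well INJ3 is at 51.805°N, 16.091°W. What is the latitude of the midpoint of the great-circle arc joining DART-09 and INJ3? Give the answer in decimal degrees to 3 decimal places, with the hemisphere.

52.271°N

Bx = cos φ₂ cos Δλ = 0.614679,  By = cos φ₂ sin Δλ = -0.067188
φₘ = atan2(sin φ₁ + sin φ₂, √((cos φ₁ + Bx)² + By²)) = 52.27111°
λₘ = λ₁ + atan2(By, cos φ₁ + Bx) = -13.00189°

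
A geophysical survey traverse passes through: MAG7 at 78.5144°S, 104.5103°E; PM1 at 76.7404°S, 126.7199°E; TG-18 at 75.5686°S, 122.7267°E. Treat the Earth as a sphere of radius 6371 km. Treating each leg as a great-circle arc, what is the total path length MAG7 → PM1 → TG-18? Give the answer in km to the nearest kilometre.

MAG7→PM1: c = 0.087980 rad, d = 560.52 km
PM1→TG-18: c = 0.026379 rad, d = 168.06 km
Total = 560.52 + 168.06 = 728.58 km

729 km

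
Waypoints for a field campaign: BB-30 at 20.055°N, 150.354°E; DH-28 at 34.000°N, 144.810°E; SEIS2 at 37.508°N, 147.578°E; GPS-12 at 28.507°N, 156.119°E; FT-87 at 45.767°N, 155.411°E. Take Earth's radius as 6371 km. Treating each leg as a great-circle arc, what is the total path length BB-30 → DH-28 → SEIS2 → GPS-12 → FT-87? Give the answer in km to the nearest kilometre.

5305 km

BB-30→DH-28: c = 0.258069 rad, d = 1644.16 km
DH-28→SEIS2: c = 0.072694 rad, d = 463.13 km
SEIS2→GPS-12: c = 0.200562 rad, d = 1277.78 km
GPS-12→FT-87: c = 0.301402 rad, d = 1920.23 km
Total = 1644.16 + 463.13 + 1277.78 + 1920.23 = 5305.30 km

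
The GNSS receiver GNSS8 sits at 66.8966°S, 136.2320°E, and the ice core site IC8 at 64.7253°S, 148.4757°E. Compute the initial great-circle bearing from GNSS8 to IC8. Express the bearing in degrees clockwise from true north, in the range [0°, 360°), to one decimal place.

Δλ = 12.2437°
y = sin Δλ · cos φ₂ = 0.090545
x = cos φ₁ sin φ₂ − sin φ₁ cos φ₂ cos Δλ = 0.028955
θ = atan2(y, x) = 72.2667° → 72.2667° (mod 360°)

72.3°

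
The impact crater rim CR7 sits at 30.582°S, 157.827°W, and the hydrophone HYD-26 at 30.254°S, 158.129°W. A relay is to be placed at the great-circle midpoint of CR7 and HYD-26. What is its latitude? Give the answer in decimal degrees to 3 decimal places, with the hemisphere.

Bx = cos φ₂ cos Δλ = 0.863788,  By = cos φ₂ sin Δλ = -0.004553
φₘ = atan2(sin φ₁ + sin φ₂, √((cos φ₁ + Bx)² + By²)) = -30.41809°
λₘ = λ₁ + atan2(By, cos φ₁ + Bx) = -157.97825°

30.418°S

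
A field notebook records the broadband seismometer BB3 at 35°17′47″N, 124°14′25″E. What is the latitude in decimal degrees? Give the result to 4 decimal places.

35.2964°N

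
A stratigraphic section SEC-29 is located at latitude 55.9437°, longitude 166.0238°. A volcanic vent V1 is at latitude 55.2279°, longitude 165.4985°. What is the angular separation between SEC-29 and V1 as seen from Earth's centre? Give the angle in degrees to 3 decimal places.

Δφ = -0.7158°,  Δλ = -0.5253°
a = sin²(Δφ/2) + cos φ₁ cos φ₂ sin²(Δλ/2) = 0.000046
c = 2·arcsin(√a) = 0.013525 rad = 0.7749°

0.775°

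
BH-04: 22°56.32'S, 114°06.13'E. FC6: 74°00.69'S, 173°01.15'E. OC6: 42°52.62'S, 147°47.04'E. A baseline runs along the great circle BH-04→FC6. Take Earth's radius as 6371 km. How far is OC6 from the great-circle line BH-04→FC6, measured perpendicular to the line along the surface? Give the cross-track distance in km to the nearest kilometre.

1838 km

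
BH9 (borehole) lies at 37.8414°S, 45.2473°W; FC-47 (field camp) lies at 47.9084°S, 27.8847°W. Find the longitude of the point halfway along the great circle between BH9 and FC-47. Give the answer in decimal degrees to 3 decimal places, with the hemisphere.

Bx = cos φ₂ cos Δλ = 0.639775,  By = cos φ₂ sin Δλ = 0.200035
φₘ = atan2(sin φ₁ + sin φ₂, √((cos φ₁ + Bx)² + By²)) = -43.20200°
λₘ = λ₁ + atan2(By, cos φ₁ + Bx) = -37.28136°

37.281°W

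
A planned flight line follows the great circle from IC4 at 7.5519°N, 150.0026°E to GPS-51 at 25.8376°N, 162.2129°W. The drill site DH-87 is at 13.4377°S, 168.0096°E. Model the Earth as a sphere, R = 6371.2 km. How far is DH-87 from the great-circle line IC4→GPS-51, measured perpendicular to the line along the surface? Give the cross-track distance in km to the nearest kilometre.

δ₁₃ = central angle IC4→DH-87 = 0.481247 rad  (haversine)
θ₁₃ = bearing IC4→DH-87 = 139.492°,  θ₁₂ = bearing IC4→GPS-51 = 62.125°
dₓₜ = R·arcsin(sin δ₁₃ · sin(θ₁₃ − θ₁₂)) = 6371.2·arcsin(0.46288·sin(77.367°)) = 2985.833 km
|dₓₜ| = 2985.833 km

2986 km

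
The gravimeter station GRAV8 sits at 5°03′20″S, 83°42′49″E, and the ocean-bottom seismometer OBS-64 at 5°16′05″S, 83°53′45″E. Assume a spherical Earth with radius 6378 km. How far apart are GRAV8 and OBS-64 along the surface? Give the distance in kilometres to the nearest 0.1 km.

GRAV8: φ = -5.05556°, λ = +83.71361°
OBS-64: φ = -5.26806°, λ = +83.89583°
Δφ = -0.2125°,  Δλ = 0.1822°
a = sin²(Δφ/2) + cos φ₁ cos φ₂ sin²(Δλ/2) = 0.000006
c = 2·arcsin(√a) = 0.004877 rad = 0.2795°
d = R·c = 6378 × 0.004877 = 31.1 km

31.1 km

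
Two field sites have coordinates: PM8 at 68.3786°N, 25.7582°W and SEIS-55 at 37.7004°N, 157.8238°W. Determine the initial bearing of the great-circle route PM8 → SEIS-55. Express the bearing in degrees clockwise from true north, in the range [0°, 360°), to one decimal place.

320.7°

Δλ = -132.0656°
y = sin Δλ · cos φ₂ = -0.587384
x = cos φ₁ sin φ₂ − sin φ₁ cos φ₂ cos Δλ = 0.718136
θ = atan2(y, x) = -39.2807° → 320.7193° (mod 360°)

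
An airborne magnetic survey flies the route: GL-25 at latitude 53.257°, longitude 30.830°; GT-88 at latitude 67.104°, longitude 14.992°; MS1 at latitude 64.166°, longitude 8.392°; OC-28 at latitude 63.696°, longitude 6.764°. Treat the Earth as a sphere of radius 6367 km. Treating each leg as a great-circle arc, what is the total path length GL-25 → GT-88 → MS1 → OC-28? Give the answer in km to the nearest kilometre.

2298 km

GL-25→GT-88: c = 0.276186 rad, d = 1758.47 km
GT-88→MS1: c = 0.069842 rad, d = 444.69 km
MS1→OC-28: c = 0.014939 rad, d = 95.12 km
Total = 1758.47 + 444.69 + 95.12 = 2298.28 km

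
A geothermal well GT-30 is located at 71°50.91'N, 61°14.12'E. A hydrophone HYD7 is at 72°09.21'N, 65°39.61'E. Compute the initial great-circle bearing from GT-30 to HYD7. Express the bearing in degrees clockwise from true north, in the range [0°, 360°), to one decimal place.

GT-30: φ = +71.84850°, λ = +61.23533°
HYD7: φ = +72.15350°, λ = +65.66017°
Δλ = 4.4248°
y = sin Δλ · cos φ₂ = 0.023644
x = cos φ₁ sin φ₂ − sin φ₁ cos φ₂ cos Δλ = 0.006191
θ = atan2(y, x) = 75.3266° → 75.3266° (mod 360°)

75.3°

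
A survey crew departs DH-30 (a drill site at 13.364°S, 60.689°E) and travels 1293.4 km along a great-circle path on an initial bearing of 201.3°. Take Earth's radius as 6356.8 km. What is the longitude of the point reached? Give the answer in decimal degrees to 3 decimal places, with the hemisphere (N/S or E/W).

δ = d/R = 1293.4/6356.8 = 0.203467 rad
φ₂ = arcsin(sin φ₁ cos δ + cos φ₁ sin δ cos θ)
   = arcsin(-0.23114·0.97937 + 0.97292·0.20207·-0.93169) = -24.17557°
λ₂ = λ₁ + atan2(sin θ sin δ cos φ₁, cos δ − sin φ₁ sin φ₂) = 56.07415°

56.074°E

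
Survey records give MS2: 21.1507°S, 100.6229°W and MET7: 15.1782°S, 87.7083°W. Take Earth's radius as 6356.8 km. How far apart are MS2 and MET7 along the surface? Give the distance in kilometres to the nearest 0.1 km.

1513.1 km

Δφ = 5.9725°,  Δλ = 12.9146°
a = sin²(Δφ/2) + cos φ₁ cos φ₂ sin²(Δλ/2) = 0.014098
c = 2·arcsin(√a) = 0.238035 rad = 13.6384°
d = R·c = 6356.8 × 0.238035 = 1513.1 km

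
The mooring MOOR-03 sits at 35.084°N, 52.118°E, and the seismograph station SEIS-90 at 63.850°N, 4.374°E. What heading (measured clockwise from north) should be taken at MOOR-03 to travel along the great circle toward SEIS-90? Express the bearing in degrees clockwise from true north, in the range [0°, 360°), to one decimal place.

Δλ = -47.7440°
y = sin Δλ · cos φ₂ = -0.326200
x = cos φ₁ sin φ₂ − sin φ₁ cos φ₂ cos Δλ = 0.564209
θ = atan2(y, x) = -30.0345° → 329.9655° (mod 360°)

330.0°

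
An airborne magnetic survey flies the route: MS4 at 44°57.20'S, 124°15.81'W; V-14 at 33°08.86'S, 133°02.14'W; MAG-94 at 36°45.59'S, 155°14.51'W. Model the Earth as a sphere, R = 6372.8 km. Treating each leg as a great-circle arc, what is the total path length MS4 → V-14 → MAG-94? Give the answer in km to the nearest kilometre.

3573 km

MS4: φ = -44.95333°, λ = -124.26350°
V-14: φ = -33.14767°, λ = -133.03567°
MAG-94: φ = -36.75983°, λ = -155.24183°
MS4→V-14: c = 0.237555 rad, d = 1513.89 km
V-14→MAG-94: c = 0.323080 rad, d = 2058.93 km
Total = 1513.89 + 2058.93 = 3572.82 km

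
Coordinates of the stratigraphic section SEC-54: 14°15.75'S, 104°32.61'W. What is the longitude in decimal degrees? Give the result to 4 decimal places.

104° + 32.61′/60 = 104 + 0.54350 = 104.5435°

104.5435°W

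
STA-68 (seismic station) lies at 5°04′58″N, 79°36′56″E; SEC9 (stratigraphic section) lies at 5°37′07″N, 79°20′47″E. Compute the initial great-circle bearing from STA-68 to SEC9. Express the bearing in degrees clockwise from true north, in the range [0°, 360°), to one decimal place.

333.4°

STA-68: φ = +5.08278°, λ = +79.61556°
SEC9: φ = +5.61861°, λ = +79.34639°
Δλ = -0.2692°
y = sin Δλ · cos φ₂ = -0.004675
x = cos φ₁ sin φ₂ − sin φ₁ cos φ₂ cos Δλ = 0.009353
θ = atan2(y, x) = -26.5592° → 333.4408° (mod 360°)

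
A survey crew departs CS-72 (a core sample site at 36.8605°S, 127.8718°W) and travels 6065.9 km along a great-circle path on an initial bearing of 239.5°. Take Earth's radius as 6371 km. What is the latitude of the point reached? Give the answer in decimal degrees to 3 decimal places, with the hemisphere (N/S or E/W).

δ = d/R = 6065.9/6371 = 0.952111 rad
φ₂ = arcsin(sin φ₁ cos δ + cos φ₁ sin δ cos θ)
   = arcsin(-0.59987·0.57996 + 0.80010·0.81464·-0.50754) = -42.74314°
λ₂ = λ₁ + atan2(sin θ sin δ cos φ₁, cos δ − sin φ₁ sin φ₂) = 159.23322°

42.743°S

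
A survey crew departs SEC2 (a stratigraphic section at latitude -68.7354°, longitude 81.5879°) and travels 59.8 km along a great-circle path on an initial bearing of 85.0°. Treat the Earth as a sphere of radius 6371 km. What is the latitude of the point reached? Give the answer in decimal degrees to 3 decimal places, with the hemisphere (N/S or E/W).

δ = d/R = 59.8/6371 = 0.009386 rad
φ₂ = arcsin(sin φ₁ cos δ + cos φ₁ sin δ cos θ)
   = arcsin(-0.93192·0.99996 + 0.36268·0.00939·0.08716) = -68.68211°
λ₂ = λ₁ + atan2(sin θ sin δ cos φ₁, cos δ − sin φ₁ sin φ₂) = 83.06173°

68.682°S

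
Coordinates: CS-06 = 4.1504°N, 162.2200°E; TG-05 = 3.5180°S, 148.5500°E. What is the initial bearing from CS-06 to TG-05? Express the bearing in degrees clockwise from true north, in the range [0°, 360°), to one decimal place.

240.9°

Δλ = -13.6700°
y = sin Δλ · cos φ₂ = -0.235884
x = cos φ₁ sin φ₂ − sin φ₁ cos φ₂ cos Δλ = -0.131393
θ = atan2(y, x) = -119.1189° → 240.8811° (mod 360°)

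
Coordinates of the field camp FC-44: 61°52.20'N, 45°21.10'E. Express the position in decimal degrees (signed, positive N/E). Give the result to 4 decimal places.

+61.8700°, +45.3517°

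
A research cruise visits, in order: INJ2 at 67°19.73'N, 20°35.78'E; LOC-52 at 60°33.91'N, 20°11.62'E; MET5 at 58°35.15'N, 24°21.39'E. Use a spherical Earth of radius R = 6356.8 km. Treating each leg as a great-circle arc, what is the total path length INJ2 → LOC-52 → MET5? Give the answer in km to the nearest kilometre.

1071 km

INJ2: φ = +67.32883°, λ = +20.59633°
LOC-52: φ = +60.56517°, λ = +20.19367°
MET5: φ = +58.58583°, λ = +24.35650°
INJ2→LOC-52: c = 0.118088 rad, d = 750.66 km
LOC-52→MET5: c = 0.050452 rad, d = 320.71 km
Total = 750.66 + 320.71 = 1071.37 km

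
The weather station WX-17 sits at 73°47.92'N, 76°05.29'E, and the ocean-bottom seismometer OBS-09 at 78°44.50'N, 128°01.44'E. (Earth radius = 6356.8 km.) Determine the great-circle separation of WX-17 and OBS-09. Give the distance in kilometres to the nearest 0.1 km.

1413.1 km

WX-17: φ = +73.79867°, λ = +76.08817°
OBS-09: φ = +78.74167°, λ = +128.02400°
Δφ = 4.9430°,  Δλ = 51.9358°
a = sin²(Δφ/2) + cos φ₁ cos φ₂ sin²(Δλ/2) = 0.012303
c = 2·arcsin(√a) = 0.222300 rad = 12.7368°
d = R·c = 6356.8 × 0.222300 = 1413.1 km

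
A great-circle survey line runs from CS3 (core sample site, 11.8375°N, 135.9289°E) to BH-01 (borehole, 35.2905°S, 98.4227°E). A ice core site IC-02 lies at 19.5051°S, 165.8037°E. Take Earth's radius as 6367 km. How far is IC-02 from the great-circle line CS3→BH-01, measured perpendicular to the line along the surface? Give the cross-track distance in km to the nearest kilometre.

4668 km

δ₁₃ = central angle CS3→IC-02 = 0.750309 rad  (haversine)
θ₁₃ = bearing CS3→IC-02 = 136.482°,  θ₁₂ = bearing CS3→BH-01 = 215.440°
dₓₜ = R·arcsin(sin δ₁₃ · sin(θ₁₃ − θ₁₂)) = 6367·arcsin(0.68186·sin(-78.958°)) = -4668.205 km
|dₓₜ| = 4668.205 km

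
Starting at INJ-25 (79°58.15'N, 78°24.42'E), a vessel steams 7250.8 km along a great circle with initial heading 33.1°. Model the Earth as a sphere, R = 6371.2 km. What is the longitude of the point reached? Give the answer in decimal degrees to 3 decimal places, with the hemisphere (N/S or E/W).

137.855°W

INJ-25: φ = +79.96917°, λ = +78.40700°
δ = d/R = 7250.8/6371.2 = 1.138059 rad
φ₂ = arcsin(sin φ₁ cos δ + cos φ₁ sin δ cos θ)
   = arcsin(0.98471·0.41936 + 0.17418·0.90782·0.83772) = 33.05266°
λ₂ = λ₁ + atan2(sin θ sin δ cos φ₁, cos δ − sin φ₁ sin φ₂) = -137.85530°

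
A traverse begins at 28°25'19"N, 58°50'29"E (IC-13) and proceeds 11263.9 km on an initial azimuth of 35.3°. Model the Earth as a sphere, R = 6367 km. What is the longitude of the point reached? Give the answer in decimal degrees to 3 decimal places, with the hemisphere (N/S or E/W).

166.794°W

IC-13: φ = +28.42194°, λ = +58.84139°
δ = d/R = 11263.9/6367 = 1.769106 rad
φ₂ = arcsin(sin φ₁ cos δ + cos φ₁ sin δ cos θ)
   = arcsin(0.47596·-0.19701 + 0.87947·0.98040·0.81614) = 37.58427°
λ₂ = λ₁ + atan2(sin θ sin δ cos φ₁, cos δ − sin φ₁ sin φ₂) = -166.79409°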